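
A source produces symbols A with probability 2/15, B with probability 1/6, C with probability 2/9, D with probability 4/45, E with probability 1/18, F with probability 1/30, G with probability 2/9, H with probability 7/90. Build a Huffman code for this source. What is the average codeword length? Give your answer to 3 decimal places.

2.811 bits/symbol

Repeatedly combine the two least-probable nodes; the expected code length is the sum of the merged weights.
merge 1/30 + 1/18 → 4/45
merge 7/90 + 4/45 → 1/6
merge 4/45 + 2/15 → 2/9
merge 1/6 + 1/6 → 1/3
merge 2/9 + 2/9 → 4/9
merge 2/9 + 1/3 → 5/9
merge 4/9 + 5/9 → 1
L = 4/45 + 1/6 + 2/9 + 1/3 + 4/9 + 5/9 + 1 = 253/90 ≈ 2.811 bits/symbol.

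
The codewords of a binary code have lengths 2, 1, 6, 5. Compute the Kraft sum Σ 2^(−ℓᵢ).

With common denominator 2^6 = 64: Σ 2^(−ℓᵢ) = 16/64 + 32/64 + 1/64 + 2/64 = 51/64 = 0.796875.

0.796875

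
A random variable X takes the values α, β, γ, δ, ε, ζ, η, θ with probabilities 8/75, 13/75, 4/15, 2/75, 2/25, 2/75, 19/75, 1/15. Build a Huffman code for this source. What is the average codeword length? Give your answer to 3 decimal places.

2.653 bits/symbol

Repeatedly combine the two least-probable nodes; the expected code length is the sum of the merged weights.
merge 2/75 + 2/75 → 4/75
merge 4/75 + 1/15 → 3/25
merge 2/25 + 8/75 → 14/75
merge 3/25 + 13/75 → 22/75
merge 14/75 + 19/75 → 11/25
merge 4/15 + 22/75 → 14/25
merge 11/25 + 14/25 → 1
L = 4/75 + 3/25 + 14/75 + 22/75 + 11/25 + 14/25 + 1 = 199/75 ≈ 2.653 bits/symbol.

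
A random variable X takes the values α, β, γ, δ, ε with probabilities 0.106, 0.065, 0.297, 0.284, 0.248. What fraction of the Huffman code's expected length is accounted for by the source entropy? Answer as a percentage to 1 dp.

Entropy H = −Σ p log₂ p ≈ 2.1343 bits.
Huffman merges: 13/200+53/500→171/1000; 171/1000+31/125→419/1000; 71/250+297/1000→581/1000; 419/1000+581/1000→1. L = 2171/1000 ≈ 2.1710.
Efficiency = H/L = 2.1343/2.1710 = 98.3%.

98.3%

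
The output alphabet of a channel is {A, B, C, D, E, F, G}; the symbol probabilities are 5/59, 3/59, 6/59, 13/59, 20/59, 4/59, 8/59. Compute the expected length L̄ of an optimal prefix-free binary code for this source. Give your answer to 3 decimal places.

2.559 bits/symbol

Repeatedly combine the two least-probable nodes; the expected code length is the sum of the merged weights.
merge 3/59 + 4/59 → 7/59
merge 5/59 + 6/59 → 11/59
merge 7/59 + 8/59 → 15/59
merge 11/59 + 13/59 → 24/59
merge 15/59 + 20/59 → 35/59
merge 24/59 + 35/59 → 1
L = 7/59 + 11/59 + 15/59 + 24/59 + 35/59 + 1 = 151/59 ≈ 2.559 bits/symbol.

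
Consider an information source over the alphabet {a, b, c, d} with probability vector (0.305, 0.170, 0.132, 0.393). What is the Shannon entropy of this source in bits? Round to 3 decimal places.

H = −Σ pᵢ log₂ pᵢ.
−0.305·log₂(0.305) = 0.5225
−0.170·log₂(0.170) = 0.4346
−0.132·log₂(0.132) = 0.3856
−0.393·log₂(0.393) = 0.5295
Sum ≈ 1.8722 → 1.872 bits.

1.872 bits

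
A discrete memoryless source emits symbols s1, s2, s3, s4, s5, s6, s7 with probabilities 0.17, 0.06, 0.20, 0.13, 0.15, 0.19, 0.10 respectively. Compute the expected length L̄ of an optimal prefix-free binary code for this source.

2.77 bits/symbol

Repeatedly combine the two least-probable nodes; the expected code length is the sum of the merged weights.
merge 3/50 + 1/10 → 4/25
merge 13/100 + 3/20 → 7/25
merge 4/25 + 17/100 → 33/100
merge 19/100 + 1/5 → 39/100
merge 7/25 + 33/100 → 61/100
merge 39/100 + 61/100 → 1
L = 4/25 + 7/25 + 33/100 + 39/100 + 61/100 + 1 = 277/100 = 2.77 bits/symbol.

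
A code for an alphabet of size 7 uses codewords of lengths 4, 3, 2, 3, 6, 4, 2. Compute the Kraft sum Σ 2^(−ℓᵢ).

0.890625

With common denominator 2^6 = 64: Σ 2^(−ℓᵢ) = 4/64 + 8/64 + 16/64 + 8/64 + 1/64 + 4/64 + 16/64 = 57/64 = 0.890625.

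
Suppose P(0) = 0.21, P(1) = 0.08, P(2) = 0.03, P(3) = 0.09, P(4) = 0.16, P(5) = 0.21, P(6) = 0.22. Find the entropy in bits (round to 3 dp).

2.605 bits

H = −Σ pᵢ log₂ pᵢ.
−0.21·log₂(0.21) = 0.4728
−0.08·log₂(0.08) = 0.2915
−0.03·log₂(0.03) = 0.1518
−0.09·log₂(0.09) = 0.3127
−0.16·log₂(0.16) = 0.4230
−0.21·log₂(0.21) = 0.4728
−0.22·log₂(0.22) = 0.4806
Sum ≈ 2.6052 → 2.605 bits.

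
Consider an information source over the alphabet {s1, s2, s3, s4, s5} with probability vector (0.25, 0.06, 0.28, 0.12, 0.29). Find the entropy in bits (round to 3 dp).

H = −Σ pᵢ log₂ pᵢ.
−0.25·log₂(0.25) = 0.5000
−0.06·log₂(0.06) = 0.2435
−0.28·log₂(0.28) = 0.5142
−0.12·log₂(0.12) = 0.3671
−0.29·log₂(0.29) = 0.5179
Sum ≈ 2.1427 → 2.143 bits.

2.143 bits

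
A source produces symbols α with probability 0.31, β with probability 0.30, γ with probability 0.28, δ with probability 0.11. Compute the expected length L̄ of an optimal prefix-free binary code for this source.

Repeatedly combine the two least-probable nodes; the expected code length is the sum of the merged weights.
merge 11/100 + 7/25 → 39/100
merge 3/10 + 31/100 → 61/100
merge 39/100 + 61/100 → 1
L = 39/100 + 61/100 + 1 = 2 bits/symbol.

2 bits/symbol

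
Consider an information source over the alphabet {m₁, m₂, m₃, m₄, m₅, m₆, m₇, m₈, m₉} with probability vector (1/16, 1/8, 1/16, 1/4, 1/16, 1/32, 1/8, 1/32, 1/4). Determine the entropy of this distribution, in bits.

Each probability is a power of 1/2, so log₂(1/p) is an integer.
H = Σ p·log₂(1/p) = 1/16·4 + 1/8·3 + 1/16·4 + 1/4·2 + 1/16·4 + 1/32·5 + 1/8·3 + 1/32·5 + 1/4·2 = 2.8125 bits.

2.8125 bits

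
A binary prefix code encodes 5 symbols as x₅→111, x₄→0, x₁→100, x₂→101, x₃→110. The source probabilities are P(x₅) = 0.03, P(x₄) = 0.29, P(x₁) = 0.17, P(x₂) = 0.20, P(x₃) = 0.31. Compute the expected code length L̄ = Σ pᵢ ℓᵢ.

2.42 bits/symbol

L̄ = Σ pᵢ·ℓᵢ = 0.03·3 + 0.29·1 + 0.17·3 + 0.20·3 + 0.31·3 = 2.42 bits/symbol.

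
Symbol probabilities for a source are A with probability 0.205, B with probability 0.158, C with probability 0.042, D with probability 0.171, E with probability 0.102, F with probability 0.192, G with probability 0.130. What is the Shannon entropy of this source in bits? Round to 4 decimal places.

2.6928 bits

H = −Σ pᵢ log₂ pᵢ.
−0.205·log₂(0.205) = 0.4687
−0.158·log₂(0.158) = 0.4206
−0.042·log₂(0.042) = 0.1921
−0.171·log₂(0.171) = 0.4357
−0.102·log₂(0.102) = 0.3359
−0.192·log₂(0.192) = 0.4571
−0.130·log₂(0.130) = 0.3826
Sum ≈ 2.6928 → 2.6928 bits.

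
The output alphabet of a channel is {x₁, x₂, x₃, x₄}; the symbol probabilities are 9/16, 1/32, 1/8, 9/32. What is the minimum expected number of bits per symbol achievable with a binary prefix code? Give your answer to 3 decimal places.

1.594 bits/symbol

Repeatedly combine the two least-probable nodes; the expected code length is the sum of the merged weights.
merge 1/32 + 1/8 → 5/32
merge 5/32 + 9/32 → 7/16
merge 7/16 + 9/16 → 1
L = 5/32 + 7/16 + 1 = 51/32 ≈ 1.594 bits/symbol.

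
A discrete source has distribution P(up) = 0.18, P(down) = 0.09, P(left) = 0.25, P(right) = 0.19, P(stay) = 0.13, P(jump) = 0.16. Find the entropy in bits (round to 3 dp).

H = −Σ pᵢ log₂ pᵢ.
−0.18·log₂(0.18) = 0.4453
−0.09·log₂(0.09) = 0.3127
−0.25·log₂(0.25) = 0.5000
−0.19·log₂(0.19) = 0.4552
−0.13·log₂(0.13) = 0.3826
−0.16·log₂(0.16) = 0.4230
Sum ≈ 2.5188 → 2.519 bits.

2.519 bits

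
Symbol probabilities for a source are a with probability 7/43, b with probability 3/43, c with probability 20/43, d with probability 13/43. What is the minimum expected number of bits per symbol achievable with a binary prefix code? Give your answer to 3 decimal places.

1.767 bits/symbol

Repeatedly combine the two least-probable nodes; the expected code length is the sum of the merged weights.
merge 3/43 + 7/43 → 10/43
merge 10/43 + 13/43 → 23/43
merge 20/43 + 23/43 → 1
L = 10/43 + 23/43 + 1 = 76/43 ≈ 1.767 bits/symbol.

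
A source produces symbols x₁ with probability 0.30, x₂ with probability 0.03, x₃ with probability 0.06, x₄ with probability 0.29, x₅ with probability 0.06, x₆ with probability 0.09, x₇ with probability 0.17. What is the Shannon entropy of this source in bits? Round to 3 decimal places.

H = −Σ pᵢ log₂ pᵢ.
−0.30·log₂(0.30) = 0.5211
−0.03·log₂(0.03) = 0.1518
−0.06·log₂(0.06) = 0.2435
−0.29·log₂(0.29) = 0.5179
−0.06·log₂(0.06) = 0.2435
−0.09·log₂(0.09) = 0.3127
−0.17·log₂(0.17) = 0.4346
Sum ≈ 2.4251 → 2.425 bits.

2.425 bits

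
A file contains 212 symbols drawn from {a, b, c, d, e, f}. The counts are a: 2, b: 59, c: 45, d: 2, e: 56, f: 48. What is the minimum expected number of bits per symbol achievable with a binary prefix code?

2.25 bits/symbol

Probabilities are the counts divided by 212.
Repeatedly combine the two least-probable nodes; the expected code length is the sum of the merged weights.
merge 1/106 + 1/106 → 1/53
merge 1/53 + 45/212 → 49/212
merge 12/53 + 49/212 → 97/212
merge 14/53 + 59/212 → 115/212
merge 97/212 + 115/212 → 1
L = 1/53 + 49/212 + 97/212 + 115/212 + 1 = 9/4 = 2.25 bits/symbol.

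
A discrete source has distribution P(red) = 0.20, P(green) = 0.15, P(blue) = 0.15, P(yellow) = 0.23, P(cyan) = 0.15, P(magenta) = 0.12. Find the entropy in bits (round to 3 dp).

H = −Σ pᵢ log₂ pᵢ.
−0.20·log₂(0.20) = 0.4644
−0.15·log₂(0.15) = 0.4105
−0.15·log₂(0.15) = 0.4105
−0.23·log₂(0.23) = 0.4877
−0.15·log₂(0.15) = 0.4105
−0.12·log₂(0.12) = 0.3671
Sum ≈ 2.5508 → 2.551 bits.

2.551 bits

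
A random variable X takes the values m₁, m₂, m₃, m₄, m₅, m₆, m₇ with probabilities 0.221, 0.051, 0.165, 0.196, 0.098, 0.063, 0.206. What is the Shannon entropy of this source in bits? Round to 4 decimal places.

2.6392 bits

H = −Σ pᵢ log₂ pᵢ.
−0.221·log₂(0.221) = 0.4813
−0.051·log₂(0.051) = 0.2190
−0.165·log₂(0.165) = 0.4289
−0.196·log₂(0.196) = 0.4608
−0.098·log₂(0.098) = 0.3284
−0.063·log₂(0.063) = 0.2513
−0.206·log₂(0.206) = 0.4695
Sum ≈ 2.6392 → 2.6392 bits.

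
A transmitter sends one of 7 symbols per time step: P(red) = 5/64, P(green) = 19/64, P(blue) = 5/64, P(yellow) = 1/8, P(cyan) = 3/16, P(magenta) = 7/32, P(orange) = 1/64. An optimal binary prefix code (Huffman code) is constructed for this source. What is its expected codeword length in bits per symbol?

Repeatedly combine the two least-probable nodes; the expected code length is the sum of the merged weights.
merge 1/64 + 5/64 → 3/32
merge 5/64 + 3/32 → 11/64
merge 1/8 + 11/64 → 19/64
merge 3/16 + 7/32 → 13/32
merge 19/64 + 19/64 → 19/32
merge 13/32 + 19/32 → 1
L = 3/32 + 11/64 + 19/64 + 13/32 + 19/32 + 1 = 41/16 = 2.5625 bits/symbol.

2.5625 bits/symbol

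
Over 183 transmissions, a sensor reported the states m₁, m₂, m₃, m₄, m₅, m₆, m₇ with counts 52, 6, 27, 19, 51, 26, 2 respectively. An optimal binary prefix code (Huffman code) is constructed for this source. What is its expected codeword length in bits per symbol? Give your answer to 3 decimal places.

Probabilities are the counts divided by 183.
Repeatedly combine the two least-probable nodes; the expected code length is the sum of the merged weights.
merge 2/183 + 2/61 → 8/183
merge 8/183 + 19/183 → 9/61
merge 26/183 + 9/61 → 53/183
merge 9/61 + 17/61 → 26/61
merge 52/183 + 53/183 → 35/61
merge 26/61 + 35/61 → 1
L = 8/183 + 9/61 + 53/183 + 26/61 + 35/61 + 1 = 454/183 ≈ 2.481 bits/symbol.

2.481 bits/symbol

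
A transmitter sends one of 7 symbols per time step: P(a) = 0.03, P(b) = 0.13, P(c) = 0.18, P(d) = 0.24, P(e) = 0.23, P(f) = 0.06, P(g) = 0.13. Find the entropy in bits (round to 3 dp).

2.588 bits

H = −Σ pᵢ log₂ pᵢ.
−0.03·log₂(0.03) = 0.1518
−0.13·log₂(0.13) = 0.3826
−0.18·log₂(0.18) = 0.4453
−0.24·log₂(0.24) = 0.4941
−0.23·log₂(0.23) = 0.4877
−0.06·log₂(0.06) = 0.2435
−0.13·log₂(0.13) = 0.3826
Sum ≈ 2.5877 → 2.588 bits.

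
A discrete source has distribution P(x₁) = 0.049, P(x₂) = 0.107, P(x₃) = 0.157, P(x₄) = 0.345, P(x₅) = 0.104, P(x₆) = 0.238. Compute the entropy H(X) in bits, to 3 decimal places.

2.340 bits

H = −Σ pᵢ log₂ pᵢ.
−0.049·log₂(0.049) = 0.2132
−0.107·log₂(0.107) = 0.3450
−0.157·log₂(0.157) = 0.4194
−0.345·log₂(0.345) = 0.5297
−0.104·log₂(0.104) = 0.3396
−0.238·log₂(0.238) = 0.4929
Sum ≈ 2.3398 → 2.340 bits.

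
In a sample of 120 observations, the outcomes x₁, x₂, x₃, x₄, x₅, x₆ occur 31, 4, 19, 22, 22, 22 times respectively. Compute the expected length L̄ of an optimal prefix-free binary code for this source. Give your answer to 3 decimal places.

Probabilities are the counts divided by 120.
Repeatedly combine the two least-probable nodes; the expected code length is the sum of the merged weights.
merge 1/30 + 19/120 → 23/120
merge 11/60 + 11/60 → 11/30
merge 11/60 + 23/120 → 3/8
merge 31/120 + 11/30 → 5/8
merge 3/8 + 5/8 → 1
L = 23/120 + 11/30 + 3/8 + 5/8 + 1 = 307/120 ≈ 2.558 bits/symbol.

2.558 bits/symbol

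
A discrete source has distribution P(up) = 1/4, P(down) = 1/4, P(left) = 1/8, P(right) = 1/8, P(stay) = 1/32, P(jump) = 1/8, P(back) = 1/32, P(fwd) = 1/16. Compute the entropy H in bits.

Each probability is a power of 1/2, so log₂(1/p) is an integer.
H = Σ p·log₂(1/p) = 1/4·2 + 1/4·2 + 1/8·3 + 1/8·3 + 1/32·5 + 1/8·3 + 1/32·5 + 1/16·4 = 2.6875 bits.

2.6875 bits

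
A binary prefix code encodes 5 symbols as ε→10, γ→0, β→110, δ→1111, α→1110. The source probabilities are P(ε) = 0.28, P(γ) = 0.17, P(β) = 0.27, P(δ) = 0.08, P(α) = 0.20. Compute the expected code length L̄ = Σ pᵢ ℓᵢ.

2.66 bits/symbol

L̄ = Σ pᵢ·ℓᵢ = 0.28·2 + 0.17·1 + 0.27·3 + 0.08·4 + 0.20·4 = 2.66 bits/symbol.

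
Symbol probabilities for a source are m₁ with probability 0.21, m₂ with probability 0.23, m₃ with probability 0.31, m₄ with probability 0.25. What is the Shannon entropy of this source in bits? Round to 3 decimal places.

1.984 bits

H = −Σ pᵢ log₂ pᵢ.
−0.21·log₂(0.21) = 0.4728
−0.23·log₂(0.23) = 0.4877
−0.31·log₂(0.31) = 0.5238
−0.25·log₂(0.25) = 0.5000
Sum ≈ 1.9843 → 1.984 bits.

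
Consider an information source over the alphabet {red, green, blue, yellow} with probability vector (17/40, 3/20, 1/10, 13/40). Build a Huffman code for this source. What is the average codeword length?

Repeatedly combine the two least-probable nodes; the expected code length is the sum of the merged weights.
merge 1/10 + 3/20 → 1/4
merge 1/4 + 13/40 → 23/40
merge 17/40 + 23/40 → 1
L = 1/4 + 23/40 + 1 = 73/40 = 1.825 bits/symbol.

1.825 bits/symbol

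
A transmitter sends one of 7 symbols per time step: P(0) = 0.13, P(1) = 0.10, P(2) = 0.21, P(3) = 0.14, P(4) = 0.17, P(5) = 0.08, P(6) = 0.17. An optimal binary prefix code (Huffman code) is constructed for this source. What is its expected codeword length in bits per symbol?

Repeatedly combine the two least-probable nodes; the expected code length is the sum of the merged weights.
merge 2/25 + 1/10 → 9/50
merge 13/100 + 7/50 → 27/100
merge 17/100 + 17/100 → 17/50
merge 9/50 + 21/100 → 39/100
merge 27/100 + 17/50 → 61/100
merge 39/100 + 61/100 → 1
L = 9/50 + 27/100 + 17/50 + 39/100 + 61/100 + 1 = 279/100 = 2.79 bits/symbol.

2.79 bits/symbol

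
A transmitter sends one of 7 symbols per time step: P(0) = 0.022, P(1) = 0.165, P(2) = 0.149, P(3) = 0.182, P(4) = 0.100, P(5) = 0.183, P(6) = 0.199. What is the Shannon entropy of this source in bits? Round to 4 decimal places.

H = −Σ pᵢ log₂ pᵢ.
−0.022·log₂(0.022) = 0.1211
−0.165·log₂(0.165) = 0.4289
−0.149·log₂(0.149) = 0.4092
−0.182·log₂(0.182) = 0.4474
−0.100·log₂(0.100) = 0.3322
−0.183·log₂(0.183) = 0.4484
−0.199·log₂(0.199) = 0.4635
Sum ≈ 2.6507 → 2.6507 bits.

2.6507 bits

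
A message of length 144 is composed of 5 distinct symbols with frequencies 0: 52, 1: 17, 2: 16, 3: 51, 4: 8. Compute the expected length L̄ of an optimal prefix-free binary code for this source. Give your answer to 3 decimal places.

2.090 bits/symbol

Probabilities are the counts divided by 144.
Repeatedly combine the two least-probable nodes; the expected code length is the sum of the merged weights.
merge 1/18 + 1/9 → 1/6
merge 17/144 + 1/6 → 41/144
merge 41/144 + 17/48 → 23/36
merge 13/36 + 23/36 → 1
L = 1/6 + 41/144 + 23/36 + 1 = 301/144 ≈ 2.090 bits/symbol.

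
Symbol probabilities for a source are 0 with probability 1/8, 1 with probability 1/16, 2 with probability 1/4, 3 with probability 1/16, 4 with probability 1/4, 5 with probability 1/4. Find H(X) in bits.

2.375 bits

Each probability is a power of 1/2, so log₂(1/p) is an integer.
H = Σ p·log₂(1/p) = 1/8·3 + 1/16·4 + 1/4·2 + 1/16·4 + 1/4·2 + 1/4·2 = 2.375 bits.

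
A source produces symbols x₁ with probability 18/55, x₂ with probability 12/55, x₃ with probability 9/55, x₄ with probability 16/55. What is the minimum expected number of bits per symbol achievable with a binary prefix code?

2 bits/symbol

Repeatedly combine the two least-probable nodes; the expected code length is the sum of the merged weights.
merge 9/55 + 12/55 → 21/55
merge 16/55 + 18/55 → 34/55
merge 21/55 + 34/55 → 1
L = 21/55 + 34/55 + 1 = 2 bits/symbol.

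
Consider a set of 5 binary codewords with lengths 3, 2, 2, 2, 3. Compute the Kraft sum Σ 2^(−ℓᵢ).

With common denominator 2^3 = 8: Σ 2^(−ℓᵢ) = 1/8 + 2/8 + 2/8 + 2/8 + 1/8 = 8/8 = 1.

1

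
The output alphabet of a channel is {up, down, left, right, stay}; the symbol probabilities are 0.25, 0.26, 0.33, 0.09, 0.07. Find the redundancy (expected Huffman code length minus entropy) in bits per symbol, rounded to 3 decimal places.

Entropy H = −Σ p log₂ p ≈ 2.1143 bits.
Huffman merges: 7/100+9/100→4/25; 4/25+1/4→41/100; 13/50+33/100→59/100; 41/100+59/100→1. L = 54/25 ≈ 2.1600.
L − H = 2.1600 − 2.1143 = 0.046 bits.

0.046 bits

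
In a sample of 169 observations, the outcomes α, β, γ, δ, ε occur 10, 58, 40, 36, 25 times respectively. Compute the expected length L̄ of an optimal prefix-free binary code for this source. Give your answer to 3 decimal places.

Probabilities are the counts divided by 169.
Repeatedly combine the two least-probable nodes; the expected code length is the sum of the merged weights.
merge 10/169 + 25/169 → 35/169
merge 35/169 + 36/169 → 71/169
merge 40/169 + 58/169 → 98/169
merge 71/169 + 98/169 → 1
L = 35/169 + 71/169 + 98/169 + 1 = 373/169 ≈ 2.207 bits/symbol.

2.207 bits/symbol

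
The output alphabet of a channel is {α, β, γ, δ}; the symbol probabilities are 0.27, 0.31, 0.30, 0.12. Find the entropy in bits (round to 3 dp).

1.922 bits

H = −Σ pᵢ log₂ pᵢ.
−0.27·log₂(0.27) = 0.5100
−0.31·log₂(0.31) = 0.5238
−0.30·log₂(0.30) = 0.5211
−0.12·log₂(0.12) = 0.3671
Sum ≈ 1.9220 → 1.922 bits.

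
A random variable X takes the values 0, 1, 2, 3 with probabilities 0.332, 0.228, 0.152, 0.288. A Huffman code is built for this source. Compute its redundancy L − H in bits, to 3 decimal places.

0.055 bits

Entropy H = −Σ p log₂ p ≈ 1.9447 bits.
Huffman merges: 19/125+57/250→19/50; 36/125+83/250→31/50; 19/50+31/50→1. L = 2 ≈ 2.0000.
L − H = 2.0000 − 1.9447 = 0.055 bits.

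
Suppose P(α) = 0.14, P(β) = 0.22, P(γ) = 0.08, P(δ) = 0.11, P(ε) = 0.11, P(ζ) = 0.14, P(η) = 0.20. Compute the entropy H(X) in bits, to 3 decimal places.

H = −Σ pᵢ log₂ pᵢ.
−0.14·log₂(0.14) = 0.3971
−0.22·log₂(0.22) = 0.4806
−0.08·log₂(0.08) = 0.2915
−0.11·log₂(0.11) = 0.3503
−0.11·log₂(0.11) = 0.3503
−0.14·log₂(0.14) = 0.3971
−0.20·log₂(0.20) = 0.4644
Sum ≈ 2.7313 → 2.731 bits.

2.731 bits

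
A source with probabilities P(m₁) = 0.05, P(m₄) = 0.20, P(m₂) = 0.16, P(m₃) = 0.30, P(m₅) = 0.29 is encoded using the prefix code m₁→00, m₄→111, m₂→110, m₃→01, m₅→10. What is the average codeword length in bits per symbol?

L̄ = Σ pᵢ·ℓᵢ = 0.05·2 + 0.20·3 + 0.16·3 + 0.30·2 + 0.29·2 = 2.36 bits/symbol.

2.36 bits/symbol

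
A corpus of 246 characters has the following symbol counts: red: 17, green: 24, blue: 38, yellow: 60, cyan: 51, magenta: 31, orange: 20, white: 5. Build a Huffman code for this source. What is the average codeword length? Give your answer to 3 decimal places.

2.809 bits/symbol

Probabilities are the counts divided by 246.
Repeatedly combine the two least-probable nodes; the expected code length is the sum of the merged weights.
merge 5/246 + 17/246 → 11/123
merge 10/123 + 11/123 → 7/41
merge 4/41 + 31/246 → 55/246
merge 19/123 + 7/41 → 40/123
merge 17/82 + 55/246 → 53/123
merge 10/41 + 40/123 → 70/123
merge 53/123 + 70/123 → 1
L = 11/123 + 7/41 + 55/246 + 40/123 + 53/123 + 70/123 + 1 = 691/246 ≈ 2.809 bits/symbol.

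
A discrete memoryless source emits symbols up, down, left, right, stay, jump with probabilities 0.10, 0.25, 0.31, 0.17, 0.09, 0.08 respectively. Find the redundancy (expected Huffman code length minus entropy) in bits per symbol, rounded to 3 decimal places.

0.045 bits

Entropy H = −Σ p log₂ p ≈ 2.3947 bits.
Huffman merges: 2/25+9/100→17/100; 1/10+17/100→27/100; 17/100+1/4→21/50; 27/100+31/100→29/50; 21/50+29/50→1. L = 61/25 ≈ 2.4400.
L − H = 2.4400 − 2.3947 = 0.045 bits.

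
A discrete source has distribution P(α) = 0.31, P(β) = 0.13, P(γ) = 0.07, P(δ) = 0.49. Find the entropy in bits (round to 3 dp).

H = −Σ pᵢ log₂ pᵢ.
−0.31·log₂(0.31) = 0.5238
−0.13·log₂(0.13) = 0.3826
−0.07·log₂(0.07) = 0.2686
−0.49·log₂(0.49) = 0.5043
Sum ≈ 1.6793 → 1.679 bits.

1.679 bits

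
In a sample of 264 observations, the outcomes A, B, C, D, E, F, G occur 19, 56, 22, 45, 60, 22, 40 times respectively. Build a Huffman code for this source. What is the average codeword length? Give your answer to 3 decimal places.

2.716 bits/symbol

Probabilities are the counts divided by 264.
Repeatedly combine the two least-probable nodes; the expected code length is the sum of the merged weights.
merge 19/264 + 1/12 → 41/264
merge 1/12 + 5/33 → 31/132
merge 41/264 + 15/88 → 43/132
merge 7/33 + 5/22 → 29/66
merge 31/132 + 43/132 → 37/66
merge 29/66 + 37/66 → 1
L = 41/264 + 31/132 + 43/132 + 29/66 + 37/66 + 1 = 239/88 ≈ 2.716 bits/symbol.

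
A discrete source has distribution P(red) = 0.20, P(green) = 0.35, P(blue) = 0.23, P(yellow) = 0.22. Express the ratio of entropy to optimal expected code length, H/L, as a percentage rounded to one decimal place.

Entropy H = −Σ p log₂ p ≈ 1.9627 bits.
Huffman merges: 1/5+11/50→21/50; 23/100+7/20→29/50; 21/50+29/50→1. L = 2 ≈ 2.0000.
Efficiency = H/L = 1.9627/2.0000 = 98.1%.

98.1%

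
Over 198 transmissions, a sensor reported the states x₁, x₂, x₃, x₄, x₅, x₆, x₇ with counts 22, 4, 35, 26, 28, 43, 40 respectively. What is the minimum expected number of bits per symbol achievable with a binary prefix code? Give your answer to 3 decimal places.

Probabilities are the counts divided by 198.
Repeatedly combine the two least-probable nodes; the expected code length is the sum of the merged weights.
merge 2/99 + 1/9 → 13/99
merge 13/99 + 13/99 → 26/99
merge 14/99 + 35/198 → 7/22
merge 20/99 + 43/198 → 83/198
merge 26/99 + 7/22 → 115/198
merge 83/198 + 115/198 → 1
L = 13/99 + 26/99 + 7/22 + 83/198 + 115/198 + 1 = 179/66 ≈ 2.712 bits/symbol.

2.712 bits/symbol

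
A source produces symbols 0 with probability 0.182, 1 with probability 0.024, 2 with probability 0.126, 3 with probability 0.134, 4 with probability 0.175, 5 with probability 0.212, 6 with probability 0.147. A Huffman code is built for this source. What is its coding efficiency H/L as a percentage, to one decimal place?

96.6%

Entropy H = −Σ p log₂ p ≈ 2.6627 bits.
Huffman merges: 3/125+63/500→3/20; 67/500+147/1000→281/1000; 3/20+7/40→13/40; 91/500+53/250→197/500; 281/1000+13/40→303/500; 197/500+303/500→1. L = 689/250 ≈ 2.7560.
Efficiency = H/L = 2.6627/2.7560 = 96.6%.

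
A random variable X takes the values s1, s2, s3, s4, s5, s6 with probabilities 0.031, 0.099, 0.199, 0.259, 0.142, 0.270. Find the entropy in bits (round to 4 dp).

H = −Σ pᵢ log₂ pᵢ.
−0.031·log₂(0.031) = 0.1554
−0.099·log₂(0.099) = 0.3303
−0.199·log₂(0.199) = 0.4635
−0.259·log₂(0.259) = 0.5048
−0.142·log₂(0.142) = 0.3999
−0.270·log₂(0.270) = 0.5100
Sum ≈ 2.3639 → 2.3639 bits.

2.3639 bits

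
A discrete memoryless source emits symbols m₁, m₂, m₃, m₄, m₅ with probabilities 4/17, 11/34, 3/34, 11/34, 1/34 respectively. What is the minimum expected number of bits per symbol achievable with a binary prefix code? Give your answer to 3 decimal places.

Repeatedly combine the two least-probable nodes; the expected code length is the sum of the merged weights.
merge 1/34 + 3/34 → 2/17
merge 2/17 + 4/17 → 6/17
merge 11/34 + 11/34 → 11/17
merge 6/17 + 11/17 → 1
L = 2/17 + 6/17 + 11/17 + 1 = 36/17 ≈ 2.118 bits/symbol.

2.118 bits/symbol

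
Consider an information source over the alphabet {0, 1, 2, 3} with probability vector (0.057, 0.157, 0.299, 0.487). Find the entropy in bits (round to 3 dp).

1.681 bits

H = −Σ pᵢ log₂ pᵢ.
−0.057·log₂(0.057) = 0.2356
−0.157·log₂(0.157) = 0.4194
−0.299·log₂(0.299) = 0.5208
−0.487·log₂(0.487) = 0.5055
Sum ≈ 1.6812 → 1.681 bits.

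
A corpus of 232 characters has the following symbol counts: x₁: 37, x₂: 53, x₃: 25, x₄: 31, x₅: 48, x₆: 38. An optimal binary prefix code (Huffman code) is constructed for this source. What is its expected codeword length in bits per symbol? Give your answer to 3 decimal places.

Probabilities are the counts divided by 232.
Repeatedly combine the two least-probable nodes; the expected code length is the sum of the merged weights.
merge 25/232 + 31/232 → 7/29
merge 37/232 + 19/116 → 75/232
merge 6/29 + 53/232 → 101/232
merge 7/29 + 75/232 → 131/232
merge 101/232 + 131/232 → 1
L = 7/29 + 75/232 + 101/232 + 131/232 + 1 = 595/232 ≈ 2.565 bits/symbol.

2.565 bits/symbol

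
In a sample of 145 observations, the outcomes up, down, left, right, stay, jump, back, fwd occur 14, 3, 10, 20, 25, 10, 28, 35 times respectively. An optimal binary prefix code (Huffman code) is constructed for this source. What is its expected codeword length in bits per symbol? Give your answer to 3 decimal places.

2.814 bits/symbol

Probabilities are the counts divided by 145.
Repeatedly combine the two least-probable nodes; the expected code length is the sum of the merged weights.
merge 3/145 + 2/29 → 13/145
merge 2/29 + 13/145 → 23/145
merge 14/145 + 4/29 → 34/145
merge 23/145 + 5/29 → 48/145
merge 28/145 + 34/145 → 62/145
merge 7/29 + 48/145 → 83/145
merge 62/145 + 83/145 → 1
L = 13/145 + 23/145 + 34/145 + 48/145 + 62/145 + 83/145 + 1 = 408/145 ≈ 2.814 bits/symbol.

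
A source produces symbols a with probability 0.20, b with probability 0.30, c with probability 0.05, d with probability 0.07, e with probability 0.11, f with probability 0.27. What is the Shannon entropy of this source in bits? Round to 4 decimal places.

2.3304 bits

H = −Σ pᵢ log₂ pᵢ.
−0.20·log₂(0.20) = 0.4644
−0.30·log₂(0.30) = 0.5211
−0.05·log₂(0.05) = 0.2161
−0.07·log₂(0.07) = 0.2686
−0.11·log₂(0.11) = 0.3503
−0.27·log₂(0.27) = 0.5100
Sum ≈ 2.3304 → 2.3304 bits.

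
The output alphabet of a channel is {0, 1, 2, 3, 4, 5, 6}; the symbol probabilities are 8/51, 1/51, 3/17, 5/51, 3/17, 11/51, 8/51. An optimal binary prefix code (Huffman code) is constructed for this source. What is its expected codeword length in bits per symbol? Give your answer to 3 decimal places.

2.725 bits/symbol

Repeatedly combine the two least-probable nodes; the expected code length is the sum of the merged weights.
merge 1/51 + 5/51 → 2/17
merge 2/17 + 8/51 → 14/51
merge 8/51 + 3/17 → 1/3
merge 3/17 + 11/51 → 20/51
merge 14/51 + 1/3 → 31/51
merge 20/51 + 31/51 → 1
L = 2/17 + 14/51 + 1/3 + 20/51 + 31/51 + 1 = 139/51 ≈ 2.725 bits/symbol.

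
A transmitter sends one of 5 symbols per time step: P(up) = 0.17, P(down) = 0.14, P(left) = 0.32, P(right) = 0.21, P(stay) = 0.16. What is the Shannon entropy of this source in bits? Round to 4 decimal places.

2.2536 bits

H = −Σ pᵢ log₂ pᵢ.
−0.17·log₂(0.17) = 0.4346
−0.14·log₂(0.14) = 0.3971
−0.32·log₂(0.32) = 0.5260
−0.21·log₂(0.21) = 0.4728
−0.16·log₂(0.16) = 0.4230
Sum ≈ 2.2536 → 2.2536 bits.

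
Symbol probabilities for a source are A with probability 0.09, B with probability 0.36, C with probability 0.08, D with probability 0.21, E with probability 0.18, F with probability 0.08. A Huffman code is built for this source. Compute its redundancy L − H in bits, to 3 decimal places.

Entropy H = −Σ p log₂ p ≈ 2.3444 bits.
Huffman merges: 2/25+2/25→4/25; 9/100+4/25→1/4; 9/50+21/100→39/100; 1/4+9/25→61/100; 39/100+61/100→1. L = 241/100 ≈ 2.4100.
L − H = 2.4100 − 2.3444 = 0.066 bits.

0.066 bits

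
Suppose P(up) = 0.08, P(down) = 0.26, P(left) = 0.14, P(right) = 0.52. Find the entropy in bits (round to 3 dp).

1.684 bits

H = −Σ pᵢ log₂ pᵢ.
−0.08·log₂(0.08) = 0.2915
−0.26·log₂(0.26) = 0.5053
−0.14·log₂(0.14) = 0.3971
−0.52·log₂(0.52) = 0.4906
Sum ≈ 1.6845 → 1.684 bits.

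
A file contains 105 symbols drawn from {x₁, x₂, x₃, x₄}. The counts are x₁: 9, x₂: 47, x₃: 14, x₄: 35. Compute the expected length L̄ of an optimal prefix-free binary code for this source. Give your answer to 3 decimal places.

Probabilities are the counts divided by 105.
Repeatedly combine the two least-probable nodes; the expected code length is the sum of the merged weights.
merge 3/35 + 2/15 → 23/105
merge 23/105 + 1/3 → 58/105
merge 47/105 + 58/105 → 1
L = 23/105 + 58/105 + 1 = 62/35 ≈ 1.771 bits/symbol.

1.771 bits/symbol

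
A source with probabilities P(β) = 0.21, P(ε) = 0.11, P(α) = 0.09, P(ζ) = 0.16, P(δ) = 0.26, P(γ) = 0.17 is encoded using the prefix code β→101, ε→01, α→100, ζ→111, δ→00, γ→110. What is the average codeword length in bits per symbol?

L̄ = Σ pᵢ·ℓᵢ = 0.21·3 + 0.11·2 + 0.09·3 + 0.16·3 + 0.26·2 + 0.17·3 = 2.63 bits/symbol.

2.63 bits/symbol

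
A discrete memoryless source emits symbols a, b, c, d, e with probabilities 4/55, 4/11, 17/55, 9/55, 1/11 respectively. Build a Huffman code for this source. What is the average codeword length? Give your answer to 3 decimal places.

2.127 bits/symbol

Repeatedly combine the two least-probable nodes; the expected code length is the sum of the merged weights.
merge 4/55 + 1/11 → 9/55
merge 9/55 + 9/55 → 18/55
merge 17/55 + 18/55 → 7/11
merge 4/11 + 7/11 → 1
L = 9/55 + 18/55 + 7/11 + 1 = 117/55 ≈ 2.127 bits/symbol.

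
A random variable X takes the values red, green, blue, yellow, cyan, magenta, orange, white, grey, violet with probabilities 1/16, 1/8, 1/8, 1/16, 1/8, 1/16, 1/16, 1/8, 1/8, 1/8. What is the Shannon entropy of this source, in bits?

Each probability is a power of 1/2, so log₂(1/p) is an integer.
H = Σ p·log₂(1/p) = 1/16·4 + 1/8·3 + 1/8·3 + 1/16·4 + 1/8·3 + 1/16·4 + 1/16·4 + 1/8·3 + 1/8·3 + 1/8·3 = 3.25 bits.

3.25 bits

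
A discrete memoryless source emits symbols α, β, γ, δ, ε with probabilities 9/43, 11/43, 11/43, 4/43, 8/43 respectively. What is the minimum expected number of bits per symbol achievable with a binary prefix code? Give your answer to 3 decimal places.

2.279 bits/symbol

Repeatedly combine the two least-probable nodes; the expected code length is the sum of the merged weights.
merge 4/43 + 8/43 → 12/43
merge 9/43 + 11/43 → 20/43
merge 11/43 + 12/43 → 23/43
merge 20/43 + 23/43 → 1
L = 12/43 + 20/43 + 23/43 + 1 = 98/43 ≈ 2.279 bits/symbol.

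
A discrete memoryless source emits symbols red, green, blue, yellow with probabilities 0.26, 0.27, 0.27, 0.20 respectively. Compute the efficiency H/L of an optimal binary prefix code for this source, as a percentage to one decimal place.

99.5%

Entropy H = −Σ p log₂ p ≈ 1.9897 bits.
Huffman merges: 1/5+13/50→23/50; 27/100+27/100→27/50; 23/50+27/50→1. L = 2 ≈ 2.0000.
Efficiency = H/L = 1.9897/2.0000 = 99.5%.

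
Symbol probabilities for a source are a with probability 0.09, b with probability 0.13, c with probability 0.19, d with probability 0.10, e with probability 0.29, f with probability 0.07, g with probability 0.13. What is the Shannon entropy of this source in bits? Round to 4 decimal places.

H = −Σ pᵢ log₂ pᵢ.
−0.09·log₂(0.09) = 0.3127
−0.13·log₂(0.13) = 0.3826
−0.19·log₂(0.19) = 0.4552
−0.10·log₂(0.10) = 0.3322
−0.29·log₂(0.29) = 0.5179
−0.07·log₂(0.07) = 0.2686
−0.13·log₂(0.13) = 0.3826
Sum ≈ 2.6518 → 2.6518 bits.

2.6518 bits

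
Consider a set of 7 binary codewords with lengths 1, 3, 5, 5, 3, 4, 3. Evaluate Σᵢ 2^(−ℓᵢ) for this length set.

With common denominator 2^5 = 32: Σ 2^(−ℓᵢ) = 16/32 + 4/32 + 1/32 + 1/32 + 4/32 + 2/32 + 4/32 = 32/32 = 1.

1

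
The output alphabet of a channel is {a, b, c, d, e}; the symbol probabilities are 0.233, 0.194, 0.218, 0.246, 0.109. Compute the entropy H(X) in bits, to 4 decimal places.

H = −Σ pᵢ log₂ pᵢ.
−0.233·log₂(0.233) = 0.4897
−0.194·log₂(0.194) = 0.4590
−0.218·log₂(0.218) = 0.4791
−0.246·log₂(0.246) = 0.4977
−0.109·log₂(0.109) = 0.3485
Sum ≈ 2.2740 → 2.2740 bits.

2.2740 bits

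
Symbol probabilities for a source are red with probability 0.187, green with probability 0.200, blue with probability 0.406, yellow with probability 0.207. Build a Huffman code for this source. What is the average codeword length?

1.981 bits/symbol

Repeatedly combine the two least-probable nodes; the expected code length is the sum of the merged weights.
merge 187/1000 + 1/5 → 387/1000
merge 207/1000 + 387/1000 → 297/500
merge 203/500 + 297/500 → 1
L = 387/1000 + 297/500 + 1 = 1981/1000 = 1.981 bits/symbol.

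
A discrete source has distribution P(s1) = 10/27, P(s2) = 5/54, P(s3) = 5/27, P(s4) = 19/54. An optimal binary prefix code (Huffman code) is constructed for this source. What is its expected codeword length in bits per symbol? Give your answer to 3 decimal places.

Repeatedly combine the two least-probable nodes; the expected code length is the sum of the merged weights.
merge 5/54 + 5/27 → 5/18
merge 5/18 + 19/54 → 17/27
merge 10/27 + 17/27 → 1
L = 5/18 + 17/27 + 1 = 103/54 ≈ 1.907 bits/symbol.

1.907 bits/symbol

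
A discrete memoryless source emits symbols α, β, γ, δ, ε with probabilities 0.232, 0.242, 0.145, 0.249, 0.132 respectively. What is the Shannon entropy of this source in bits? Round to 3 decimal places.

2.273 bits

H = −Σ pᵢ log₂ pᵢ.
−0.232·log₂(0.232) = 0.4890
−0.242·log₂(0.242) = 0.4954
−0.145·log₂(0.145) = 0.4040
−0.249·log₂(0.249) = 0.4994
−0.132·log₂(0.132) = 0.3856
Sum ≈ 2.2734 → 2.273 bits.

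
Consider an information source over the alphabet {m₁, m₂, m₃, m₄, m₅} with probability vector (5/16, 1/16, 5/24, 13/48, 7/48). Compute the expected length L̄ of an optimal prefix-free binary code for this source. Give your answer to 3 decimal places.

Repeatedly combine the two least-probable nodes; the expected code length is the sum of the merged weights.
merge 1/16 + 7/48 → 5/24
merge 5/24 + 5/24 → 5/12
merge 13/48 + 5/16 → 7/12
merge 5/12 + 7/12 → 1
L = 5/24 + 5/12 + 7/12 + 1 = 53/24 ≈ 2.208 bits/symbol.

2.208 bits/symbol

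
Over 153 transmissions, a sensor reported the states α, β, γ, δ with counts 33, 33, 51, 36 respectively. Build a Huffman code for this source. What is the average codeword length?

2 bits/symbol

Probabilities are the counts divided by 153.
Repeatedly combine the two least-probable nodes; the expected code length is the sum of the merged weights.
merge 11/51 + 11/51 → 22/51
merge 4/17 + 1/3 → 29/51
merge 22/51 + 29/51 → 1
L = 22/51 + 29/51 + 1 = 2 bits/symbol.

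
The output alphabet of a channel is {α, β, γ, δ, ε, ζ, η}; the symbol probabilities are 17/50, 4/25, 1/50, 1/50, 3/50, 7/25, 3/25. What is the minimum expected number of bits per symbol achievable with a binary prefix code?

2.36 bits/symbol

Repeatedly combine the two least-probable nodes; the expected code length is the sum of the merged weights.
merge 1/50 + 1/50 → 1/25
merge 1/25 + 3/50 → 1/10
merge 1/10 + 3/25 → 11/50
merge 4/25 + 11/50 → 19/50
merge 7/25 + 17/50 → 31/50
merge 19/50 + 31/50 → 1
L = 1/25 + 1/10 + 11/50 + 19/50 + 31/50 + 1 = 59/25 = 2.36 bits/symbol.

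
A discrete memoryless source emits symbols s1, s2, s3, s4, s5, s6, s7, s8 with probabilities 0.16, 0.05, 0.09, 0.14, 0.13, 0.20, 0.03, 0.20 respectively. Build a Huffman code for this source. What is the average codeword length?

2.85 bits/symbol

Repeatedly combine the two least-probable nodes; the expected code length is the sum of the merged weights.
merge 3/100 + 1/20 → 2/25
merge 2/25 + 9/100 → 17/100
merge 13/100 + 7/50 → 27/100
merge 4/25 + 17/100 → 33/100
merge 1/5 + 1/5 → 2/5
merge 27/100 + 33/100 → 3/5
merge 2/5 + 3/5 → 1
L = 2/25 + 17/100 + 27/100 + 33/100 + 2/5 + 3/5 + 1 = 57/20 = 2.85 bits/symbol.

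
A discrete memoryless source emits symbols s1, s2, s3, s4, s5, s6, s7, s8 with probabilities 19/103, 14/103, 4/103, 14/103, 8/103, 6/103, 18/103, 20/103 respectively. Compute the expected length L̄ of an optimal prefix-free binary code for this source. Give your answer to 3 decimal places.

2.893 bits/symbol

Repeatedly combine the two least-probable nodes; the expected code length is the sum of the merged weights.
merge 4/103 + 6/103 → 10/103
merge 8/103 + 10/103 → 18/103
merge 14/103 + 14/103 → 28/103
merge 18/103 + 18/103 → 36/103
merge 19/103 + 20/103 → 39/103
merge 28/103 + 36/103 → 64/103
merge 39/103 + 64/103 → 1
L = 10/103 + 18/103 + 28/103 + 36/103 + 39/103 + 64/103 + 1 = 298/103 ≈ 2.893 bits/symbol.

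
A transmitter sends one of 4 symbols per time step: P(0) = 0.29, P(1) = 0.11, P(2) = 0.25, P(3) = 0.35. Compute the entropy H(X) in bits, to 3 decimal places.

1.898 bits

H = −Σ pᵢ log₂ pᵢ.
−0.29·log₂(0.29) = 0.5179
−0.11·log₂(0.11) = 0.3503
−0.25·log₂(0.25) = 0.5000
−0.35·log₂(0.35) = 0.5301
Sum ≈ 1.8983 → 1.898 bits.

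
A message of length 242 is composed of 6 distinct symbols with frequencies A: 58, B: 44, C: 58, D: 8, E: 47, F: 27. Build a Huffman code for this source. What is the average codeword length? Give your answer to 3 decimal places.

Probabilities are the counts divided by 242.
Repeatedly combine the two least-probable nodes; the expected code length is the sum of the merged weights.
merge 4/121 + 27/242 → 35/242
merge 35/242 + 2/11 → 79/242
merge 47/242 + 29/121 → 105/242
merge 29/121 + 79/242 → 137/242
merge 105/242 + 137/242 → 1
L = 35/242 + 79/242 + 105/242 + 137/242 + 1 = 299/121 ≈ 2.471 bits/symbol.

2.471 bits/symbol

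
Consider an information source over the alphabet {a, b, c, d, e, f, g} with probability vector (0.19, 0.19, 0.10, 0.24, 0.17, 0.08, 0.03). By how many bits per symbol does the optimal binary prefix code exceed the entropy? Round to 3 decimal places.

0.065 bits

Entropy H = −Σ p log₂ p ≈ 2.6146 bits.
Huffman merges: 3/100+2/25→11/100; 1/10+11/100→21/100; 17/100+19/100→9/25; 19/100+21/100→2/5; 6/25+9/25→3/5; 2/5+3/5→1. L = 67/25 ≈ 2.6800.
L − H = 2.6800 − 2.6146 = 0.065 bits.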